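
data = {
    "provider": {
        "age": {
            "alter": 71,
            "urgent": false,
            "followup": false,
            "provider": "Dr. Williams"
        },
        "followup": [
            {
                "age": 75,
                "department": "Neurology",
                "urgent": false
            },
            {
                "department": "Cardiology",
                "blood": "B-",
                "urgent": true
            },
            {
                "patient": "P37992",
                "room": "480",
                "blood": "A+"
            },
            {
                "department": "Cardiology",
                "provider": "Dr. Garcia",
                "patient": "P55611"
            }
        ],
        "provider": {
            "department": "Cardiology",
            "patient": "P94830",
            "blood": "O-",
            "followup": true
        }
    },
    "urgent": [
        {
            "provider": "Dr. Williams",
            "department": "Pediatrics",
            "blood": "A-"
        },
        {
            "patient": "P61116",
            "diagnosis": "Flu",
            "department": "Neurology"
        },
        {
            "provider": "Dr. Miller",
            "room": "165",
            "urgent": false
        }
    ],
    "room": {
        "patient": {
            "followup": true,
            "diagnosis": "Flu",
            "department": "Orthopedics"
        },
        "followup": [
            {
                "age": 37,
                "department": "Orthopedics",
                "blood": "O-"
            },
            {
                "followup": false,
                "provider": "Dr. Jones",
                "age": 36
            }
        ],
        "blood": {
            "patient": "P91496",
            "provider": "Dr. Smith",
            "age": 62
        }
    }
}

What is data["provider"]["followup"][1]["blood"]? "B-"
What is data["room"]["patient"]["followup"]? True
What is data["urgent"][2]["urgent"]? False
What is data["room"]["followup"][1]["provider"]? "Dr. Jones"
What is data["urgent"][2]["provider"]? "Dr. Miller"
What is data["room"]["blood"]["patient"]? "P91496"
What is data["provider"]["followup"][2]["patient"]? "P37992"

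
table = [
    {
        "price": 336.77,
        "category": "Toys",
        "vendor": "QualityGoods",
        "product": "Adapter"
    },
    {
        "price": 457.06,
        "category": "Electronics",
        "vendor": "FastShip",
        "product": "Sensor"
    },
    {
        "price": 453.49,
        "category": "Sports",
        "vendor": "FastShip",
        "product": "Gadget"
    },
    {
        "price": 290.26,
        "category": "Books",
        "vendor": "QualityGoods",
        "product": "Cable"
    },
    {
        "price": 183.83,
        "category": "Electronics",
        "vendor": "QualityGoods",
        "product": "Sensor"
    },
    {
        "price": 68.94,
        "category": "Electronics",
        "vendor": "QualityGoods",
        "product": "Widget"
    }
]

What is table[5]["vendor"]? "QualityGoods"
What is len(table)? 6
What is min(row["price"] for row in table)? 68.94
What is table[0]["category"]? "Toys"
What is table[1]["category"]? "Electronics"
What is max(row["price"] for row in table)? 457.06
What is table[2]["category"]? "Sports"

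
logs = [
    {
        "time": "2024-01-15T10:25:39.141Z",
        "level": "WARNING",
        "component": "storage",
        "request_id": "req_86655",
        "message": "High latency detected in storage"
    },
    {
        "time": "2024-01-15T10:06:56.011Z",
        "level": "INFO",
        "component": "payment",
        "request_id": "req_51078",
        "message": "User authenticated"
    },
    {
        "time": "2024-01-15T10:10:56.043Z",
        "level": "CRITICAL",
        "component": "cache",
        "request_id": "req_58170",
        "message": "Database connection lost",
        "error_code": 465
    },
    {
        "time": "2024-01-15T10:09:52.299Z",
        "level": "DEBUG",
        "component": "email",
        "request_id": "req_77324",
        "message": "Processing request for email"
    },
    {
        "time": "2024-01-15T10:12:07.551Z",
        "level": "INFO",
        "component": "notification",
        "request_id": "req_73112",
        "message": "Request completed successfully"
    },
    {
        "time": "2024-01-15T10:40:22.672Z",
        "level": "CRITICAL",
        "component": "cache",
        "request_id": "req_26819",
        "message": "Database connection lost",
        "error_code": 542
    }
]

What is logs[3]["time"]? "2024-01-15T10:09:52.299Z"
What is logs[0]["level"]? "WARNING"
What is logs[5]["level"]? "CRITICAL"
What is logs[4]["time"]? "2024-01-15T10:12:07.551Z"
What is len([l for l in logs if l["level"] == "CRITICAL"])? 2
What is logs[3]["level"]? "DEBUG"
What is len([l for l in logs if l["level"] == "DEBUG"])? 1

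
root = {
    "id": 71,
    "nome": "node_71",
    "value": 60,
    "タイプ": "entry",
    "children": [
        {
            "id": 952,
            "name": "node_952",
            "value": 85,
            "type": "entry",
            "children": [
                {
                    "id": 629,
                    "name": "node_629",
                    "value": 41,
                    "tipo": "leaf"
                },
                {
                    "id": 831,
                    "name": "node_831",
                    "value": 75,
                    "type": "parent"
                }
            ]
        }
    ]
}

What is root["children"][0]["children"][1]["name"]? "node_831"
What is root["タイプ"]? "entry"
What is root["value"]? 60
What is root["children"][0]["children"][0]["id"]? 629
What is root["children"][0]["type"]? "entry"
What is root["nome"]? "node_71"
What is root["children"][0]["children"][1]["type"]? "parent"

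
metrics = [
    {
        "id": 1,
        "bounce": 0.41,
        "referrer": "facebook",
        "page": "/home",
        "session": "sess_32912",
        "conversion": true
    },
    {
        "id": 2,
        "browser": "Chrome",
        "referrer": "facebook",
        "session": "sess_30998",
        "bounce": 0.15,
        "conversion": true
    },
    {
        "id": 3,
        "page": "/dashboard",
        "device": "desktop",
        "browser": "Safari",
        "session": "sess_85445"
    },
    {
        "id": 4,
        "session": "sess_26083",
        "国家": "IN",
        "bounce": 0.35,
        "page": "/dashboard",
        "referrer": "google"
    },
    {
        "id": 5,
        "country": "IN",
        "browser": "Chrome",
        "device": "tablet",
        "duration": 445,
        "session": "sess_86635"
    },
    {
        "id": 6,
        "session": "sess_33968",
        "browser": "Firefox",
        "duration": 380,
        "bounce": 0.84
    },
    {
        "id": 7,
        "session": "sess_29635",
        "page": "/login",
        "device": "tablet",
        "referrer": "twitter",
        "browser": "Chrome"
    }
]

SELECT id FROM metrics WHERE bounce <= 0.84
[1, 2, 4, 6]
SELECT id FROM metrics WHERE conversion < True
[]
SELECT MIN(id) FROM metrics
1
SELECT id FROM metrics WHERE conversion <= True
[1, 2]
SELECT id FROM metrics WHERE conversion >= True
[1, 2]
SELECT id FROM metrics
[1, 2, 3, 4, 5, 6, 7]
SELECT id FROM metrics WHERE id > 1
[2, 3, 4, 5, 6, 7]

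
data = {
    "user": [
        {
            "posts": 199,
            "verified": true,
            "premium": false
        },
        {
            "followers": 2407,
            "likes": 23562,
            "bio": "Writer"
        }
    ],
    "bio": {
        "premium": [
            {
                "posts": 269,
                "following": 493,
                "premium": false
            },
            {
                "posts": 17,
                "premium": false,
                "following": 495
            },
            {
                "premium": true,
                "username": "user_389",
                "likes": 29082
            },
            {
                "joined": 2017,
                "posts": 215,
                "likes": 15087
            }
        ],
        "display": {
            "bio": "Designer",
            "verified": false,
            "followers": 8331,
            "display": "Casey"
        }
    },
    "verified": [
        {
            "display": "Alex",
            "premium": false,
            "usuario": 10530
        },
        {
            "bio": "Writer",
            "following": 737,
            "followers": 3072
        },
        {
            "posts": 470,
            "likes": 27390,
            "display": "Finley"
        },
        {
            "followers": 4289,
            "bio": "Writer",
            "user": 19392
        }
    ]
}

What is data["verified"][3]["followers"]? 4289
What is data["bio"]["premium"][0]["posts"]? 269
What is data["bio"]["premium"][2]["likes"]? 29082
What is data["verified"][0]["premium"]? False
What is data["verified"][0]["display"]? "Alex"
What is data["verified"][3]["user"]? 19392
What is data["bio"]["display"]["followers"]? 8331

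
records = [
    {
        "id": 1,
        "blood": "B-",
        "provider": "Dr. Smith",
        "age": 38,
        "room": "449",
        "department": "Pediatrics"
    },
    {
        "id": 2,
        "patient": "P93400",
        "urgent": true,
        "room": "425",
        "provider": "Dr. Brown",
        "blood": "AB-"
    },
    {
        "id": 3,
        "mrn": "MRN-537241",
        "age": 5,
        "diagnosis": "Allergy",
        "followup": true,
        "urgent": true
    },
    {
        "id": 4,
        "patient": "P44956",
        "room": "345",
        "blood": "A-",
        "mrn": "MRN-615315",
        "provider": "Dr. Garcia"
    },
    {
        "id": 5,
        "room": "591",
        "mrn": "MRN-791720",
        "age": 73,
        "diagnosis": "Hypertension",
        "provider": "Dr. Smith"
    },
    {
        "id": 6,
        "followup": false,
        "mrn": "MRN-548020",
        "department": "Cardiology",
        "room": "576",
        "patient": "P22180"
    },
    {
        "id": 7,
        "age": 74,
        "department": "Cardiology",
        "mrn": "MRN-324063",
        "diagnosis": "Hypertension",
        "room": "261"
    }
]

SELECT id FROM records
[1, 2, 3, 4, 5, 6, 7]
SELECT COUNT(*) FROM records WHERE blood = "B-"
1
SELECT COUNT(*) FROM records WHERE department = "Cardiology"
2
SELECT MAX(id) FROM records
7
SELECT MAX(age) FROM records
74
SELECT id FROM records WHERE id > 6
[7]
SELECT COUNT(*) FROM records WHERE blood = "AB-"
1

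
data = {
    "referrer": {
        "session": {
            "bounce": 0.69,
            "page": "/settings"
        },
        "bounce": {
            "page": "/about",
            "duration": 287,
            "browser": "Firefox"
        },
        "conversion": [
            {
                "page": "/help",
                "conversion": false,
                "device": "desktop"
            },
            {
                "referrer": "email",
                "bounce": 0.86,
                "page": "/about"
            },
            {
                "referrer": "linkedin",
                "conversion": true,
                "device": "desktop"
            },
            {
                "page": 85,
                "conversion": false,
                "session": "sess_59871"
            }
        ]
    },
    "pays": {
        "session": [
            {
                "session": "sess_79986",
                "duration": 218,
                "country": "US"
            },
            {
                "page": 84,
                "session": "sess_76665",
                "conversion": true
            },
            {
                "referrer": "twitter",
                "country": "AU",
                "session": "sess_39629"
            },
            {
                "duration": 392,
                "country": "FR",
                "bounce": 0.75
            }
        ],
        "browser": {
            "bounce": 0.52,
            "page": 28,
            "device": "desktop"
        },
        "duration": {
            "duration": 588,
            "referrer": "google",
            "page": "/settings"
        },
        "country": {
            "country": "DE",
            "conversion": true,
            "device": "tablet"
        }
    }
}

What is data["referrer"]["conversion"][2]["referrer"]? "linkedin"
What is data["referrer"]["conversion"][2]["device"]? "desktop"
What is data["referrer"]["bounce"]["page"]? "/about"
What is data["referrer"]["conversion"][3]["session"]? "sess_59871"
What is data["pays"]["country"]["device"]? "tablet"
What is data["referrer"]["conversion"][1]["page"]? "/about"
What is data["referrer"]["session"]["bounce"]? 0.69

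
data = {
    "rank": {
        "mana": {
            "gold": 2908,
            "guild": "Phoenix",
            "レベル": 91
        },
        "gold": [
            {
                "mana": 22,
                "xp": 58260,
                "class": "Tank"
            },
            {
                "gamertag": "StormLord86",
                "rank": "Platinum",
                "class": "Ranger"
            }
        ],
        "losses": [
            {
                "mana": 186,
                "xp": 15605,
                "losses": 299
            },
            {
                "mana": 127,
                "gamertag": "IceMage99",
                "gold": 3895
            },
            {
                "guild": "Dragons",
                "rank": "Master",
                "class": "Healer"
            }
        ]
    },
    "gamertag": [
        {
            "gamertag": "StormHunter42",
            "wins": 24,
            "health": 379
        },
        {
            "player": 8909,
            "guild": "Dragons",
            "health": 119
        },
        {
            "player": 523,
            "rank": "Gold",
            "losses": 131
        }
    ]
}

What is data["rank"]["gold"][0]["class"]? "Tank"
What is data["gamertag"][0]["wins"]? 24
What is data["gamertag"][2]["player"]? 523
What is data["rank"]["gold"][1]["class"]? "Ranger"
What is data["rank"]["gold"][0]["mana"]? 22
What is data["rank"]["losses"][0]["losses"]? 299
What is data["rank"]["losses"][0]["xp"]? 15605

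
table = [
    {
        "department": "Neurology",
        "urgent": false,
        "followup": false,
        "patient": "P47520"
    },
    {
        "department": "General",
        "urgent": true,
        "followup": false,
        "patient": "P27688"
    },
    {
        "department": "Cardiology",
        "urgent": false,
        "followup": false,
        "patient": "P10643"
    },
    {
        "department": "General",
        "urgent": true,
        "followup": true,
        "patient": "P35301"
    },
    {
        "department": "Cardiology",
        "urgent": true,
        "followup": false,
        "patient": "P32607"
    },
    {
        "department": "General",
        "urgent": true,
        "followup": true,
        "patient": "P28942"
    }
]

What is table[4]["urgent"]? True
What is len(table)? 6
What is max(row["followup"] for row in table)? True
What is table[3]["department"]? "General"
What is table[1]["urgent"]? True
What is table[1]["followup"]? False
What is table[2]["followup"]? False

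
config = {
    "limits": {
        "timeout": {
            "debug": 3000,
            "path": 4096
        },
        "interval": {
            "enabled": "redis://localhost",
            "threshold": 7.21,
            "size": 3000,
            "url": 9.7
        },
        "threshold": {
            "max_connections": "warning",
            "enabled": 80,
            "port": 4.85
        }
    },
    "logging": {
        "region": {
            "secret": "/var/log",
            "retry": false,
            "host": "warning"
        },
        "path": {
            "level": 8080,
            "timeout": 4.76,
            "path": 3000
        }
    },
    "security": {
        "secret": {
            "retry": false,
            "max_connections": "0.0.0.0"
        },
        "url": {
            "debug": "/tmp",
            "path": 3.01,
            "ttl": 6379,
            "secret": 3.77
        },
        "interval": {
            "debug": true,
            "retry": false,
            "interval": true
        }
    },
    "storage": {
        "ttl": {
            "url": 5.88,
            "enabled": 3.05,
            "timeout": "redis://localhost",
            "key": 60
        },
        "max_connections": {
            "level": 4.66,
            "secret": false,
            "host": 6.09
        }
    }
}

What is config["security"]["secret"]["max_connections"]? "0.0.0.0"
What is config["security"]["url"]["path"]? 3.01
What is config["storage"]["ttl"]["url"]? 5.88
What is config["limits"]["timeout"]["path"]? 4096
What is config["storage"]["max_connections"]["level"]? 4.66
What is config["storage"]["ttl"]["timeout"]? "redis://localhost"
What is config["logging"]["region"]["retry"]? False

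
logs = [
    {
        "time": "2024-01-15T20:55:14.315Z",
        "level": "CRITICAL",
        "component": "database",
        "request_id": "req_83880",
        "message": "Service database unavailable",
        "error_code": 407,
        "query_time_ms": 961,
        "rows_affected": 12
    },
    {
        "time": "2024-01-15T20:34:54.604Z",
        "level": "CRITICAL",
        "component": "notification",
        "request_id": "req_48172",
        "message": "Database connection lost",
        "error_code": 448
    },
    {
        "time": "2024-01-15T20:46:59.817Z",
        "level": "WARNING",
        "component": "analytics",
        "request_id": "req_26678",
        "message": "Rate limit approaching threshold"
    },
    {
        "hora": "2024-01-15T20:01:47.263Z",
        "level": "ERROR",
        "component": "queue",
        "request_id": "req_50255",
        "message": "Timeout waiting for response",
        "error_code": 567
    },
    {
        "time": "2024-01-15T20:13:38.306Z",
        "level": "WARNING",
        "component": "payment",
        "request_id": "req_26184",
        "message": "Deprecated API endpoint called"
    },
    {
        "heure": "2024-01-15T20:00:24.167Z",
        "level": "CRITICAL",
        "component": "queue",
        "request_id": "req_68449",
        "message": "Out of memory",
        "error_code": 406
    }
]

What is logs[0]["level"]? "CRITICAL"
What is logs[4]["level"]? "WARNING"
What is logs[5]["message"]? "Out of memory"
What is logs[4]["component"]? "payment"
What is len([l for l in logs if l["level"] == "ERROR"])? 1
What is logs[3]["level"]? "ERROR"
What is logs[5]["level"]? "CRITICAL"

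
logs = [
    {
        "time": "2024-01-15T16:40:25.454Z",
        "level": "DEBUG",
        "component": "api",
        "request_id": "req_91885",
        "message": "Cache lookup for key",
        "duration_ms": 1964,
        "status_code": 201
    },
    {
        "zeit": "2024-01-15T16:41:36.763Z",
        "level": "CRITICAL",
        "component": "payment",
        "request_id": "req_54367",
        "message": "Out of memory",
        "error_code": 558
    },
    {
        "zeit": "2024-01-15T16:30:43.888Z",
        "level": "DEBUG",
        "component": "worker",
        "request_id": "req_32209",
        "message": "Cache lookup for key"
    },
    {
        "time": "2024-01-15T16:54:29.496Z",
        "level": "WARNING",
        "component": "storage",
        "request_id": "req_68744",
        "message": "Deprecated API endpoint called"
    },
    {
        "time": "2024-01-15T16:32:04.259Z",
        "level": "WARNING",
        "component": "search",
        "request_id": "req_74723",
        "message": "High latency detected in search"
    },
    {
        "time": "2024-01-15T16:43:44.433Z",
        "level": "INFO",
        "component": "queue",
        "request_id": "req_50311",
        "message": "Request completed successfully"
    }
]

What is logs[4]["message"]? "High latency detected in search"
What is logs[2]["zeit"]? "2024-01-15T16:30:43.888Z"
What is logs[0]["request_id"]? "req_91885"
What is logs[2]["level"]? "DEBUG"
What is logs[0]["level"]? "DEBUG"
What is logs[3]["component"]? "storage"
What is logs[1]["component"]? "payment"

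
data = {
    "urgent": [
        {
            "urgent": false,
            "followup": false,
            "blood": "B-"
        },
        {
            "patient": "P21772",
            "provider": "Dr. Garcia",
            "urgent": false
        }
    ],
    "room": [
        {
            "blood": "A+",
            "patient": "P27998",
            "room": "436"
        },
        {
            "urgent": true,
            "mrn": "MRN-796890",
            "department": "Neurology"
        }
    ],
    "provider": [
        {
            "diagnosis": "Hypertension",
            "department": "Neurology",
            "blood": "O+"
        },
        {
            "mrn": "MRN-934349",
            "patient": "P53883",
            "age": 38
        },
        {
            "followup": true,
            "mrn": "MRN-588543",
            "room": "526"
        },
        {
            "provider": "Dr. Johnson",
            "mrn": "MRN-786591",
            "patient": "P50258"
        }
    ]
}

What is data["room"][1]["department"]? "Neurology"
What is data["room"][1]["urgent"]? True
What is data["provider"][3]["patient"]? "P50258"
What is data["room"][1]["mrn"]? "MRN-796890"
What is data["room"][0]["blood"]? "A+"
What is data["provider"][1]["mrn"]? "MRN-934349"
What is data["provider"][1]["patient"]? "P53883"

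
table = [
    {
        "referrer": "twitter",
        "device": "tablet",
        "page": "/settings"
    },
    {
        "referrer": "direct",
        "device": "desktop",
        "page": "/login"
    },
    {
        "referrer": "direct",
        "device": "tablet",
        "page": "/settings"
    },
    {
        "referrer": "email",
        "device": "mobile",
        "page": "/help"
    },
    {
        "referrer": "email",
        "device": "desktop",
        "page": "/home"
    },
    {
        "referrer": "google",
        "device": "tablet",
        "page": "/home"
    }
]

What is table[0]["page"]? "/settings"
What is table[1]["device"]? "desktop"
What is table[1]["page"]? "/login"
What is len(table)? 6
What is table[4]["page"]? "/home"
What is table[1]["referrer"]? "direct"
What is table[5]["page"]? "/home"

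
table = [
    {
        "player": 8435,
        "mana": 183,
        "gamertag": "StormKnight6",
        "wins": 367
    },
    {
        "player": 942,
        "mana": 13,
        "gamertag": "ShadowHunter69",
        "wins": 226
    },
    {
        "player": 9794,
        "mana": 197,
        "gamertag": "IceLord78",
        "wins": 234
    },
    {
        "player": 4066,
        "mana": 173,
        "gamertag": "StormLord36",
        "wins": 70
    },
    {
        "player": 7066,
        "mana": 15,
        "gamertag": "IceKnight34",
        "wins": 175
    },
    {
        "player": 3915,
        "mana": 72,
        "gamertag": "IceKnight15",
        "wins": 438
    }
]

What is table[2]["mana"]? 197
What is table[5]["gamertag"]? "IceKnight15"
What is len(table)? 6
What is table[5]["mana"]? 72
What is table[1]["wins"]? 226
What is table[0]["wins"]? 367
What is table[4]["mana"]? 15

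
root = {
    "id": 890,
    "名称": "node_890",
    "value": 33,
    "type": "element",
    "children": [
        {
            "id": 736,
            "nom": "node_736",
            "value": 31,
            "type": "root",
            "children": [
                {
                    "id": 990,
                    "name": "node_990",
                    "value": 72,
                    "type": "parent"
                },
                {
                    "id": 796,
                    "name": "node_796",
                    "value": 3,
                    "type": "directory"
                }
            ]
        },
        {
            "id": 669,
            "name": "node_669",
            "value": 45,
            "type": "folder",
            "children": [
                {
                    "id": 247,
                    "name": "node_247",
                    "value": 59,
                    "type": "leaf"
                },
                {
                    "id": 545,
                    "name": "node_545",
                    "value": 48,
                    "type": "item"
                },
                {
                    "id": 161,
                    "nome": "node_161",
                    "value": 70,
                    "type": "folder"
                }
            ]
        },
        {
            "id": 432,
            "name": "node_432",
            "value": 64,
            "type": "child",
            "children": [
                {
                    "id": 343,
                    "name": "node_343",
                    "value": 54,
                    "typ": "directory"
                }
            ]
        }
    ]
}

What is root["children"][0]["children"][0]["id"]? 990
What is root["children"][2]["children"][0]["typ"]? "directory"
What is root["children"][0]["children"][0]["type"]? "parent"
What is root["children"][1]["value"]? 45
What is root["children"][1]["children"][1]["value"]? 48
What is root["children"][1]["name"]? "node_669"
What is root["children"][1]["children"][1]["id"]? 545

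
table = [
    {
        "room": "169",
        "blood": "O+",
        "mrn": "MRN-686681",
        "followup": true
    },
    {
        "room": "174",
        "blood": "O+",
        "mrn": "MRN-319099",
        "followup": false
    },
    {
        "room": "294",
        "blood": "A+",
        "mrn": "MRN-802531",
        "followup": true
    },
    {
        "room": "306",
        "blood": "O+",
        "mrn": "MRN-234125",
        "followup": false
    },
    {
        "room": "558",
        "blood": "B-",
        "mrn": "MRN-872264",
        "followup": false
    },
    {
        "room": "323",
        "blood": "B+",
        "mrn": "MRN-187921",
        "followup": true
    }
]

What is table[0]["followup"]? True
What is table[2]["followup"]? True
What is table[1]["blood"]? "O+"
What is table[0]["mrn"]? "MRN-686681"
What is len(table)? 6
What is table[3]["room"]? "306"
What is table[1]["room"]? "174"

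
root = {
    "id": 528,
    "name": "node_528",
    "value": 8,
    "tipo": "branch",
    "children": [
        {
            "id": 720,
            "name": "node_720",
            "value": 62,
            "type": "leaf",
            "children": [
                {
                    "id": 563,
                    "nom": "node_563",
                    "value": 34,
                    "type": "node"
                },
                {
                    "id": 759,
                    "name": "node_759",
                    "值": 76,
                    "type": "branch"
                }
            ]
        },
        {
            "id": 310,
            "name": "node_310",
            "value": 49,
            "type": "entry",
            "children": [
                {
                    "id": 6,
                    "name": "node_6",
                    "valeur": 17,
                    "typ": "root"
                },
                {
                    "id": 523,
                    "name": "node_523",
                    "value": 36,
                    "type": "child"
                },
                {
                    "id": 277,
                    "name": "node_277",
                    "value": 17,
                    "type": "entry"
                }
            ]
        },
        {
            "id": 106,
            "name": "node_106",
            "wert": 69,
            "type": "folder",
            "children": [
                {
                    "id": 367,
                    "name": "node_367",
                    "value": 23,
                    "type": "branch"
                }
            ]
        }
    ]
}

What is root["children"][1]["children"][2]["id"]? 277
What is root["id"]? 528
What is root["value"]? 8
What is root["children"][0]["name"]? "node_720"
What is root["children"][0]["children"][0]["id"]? 563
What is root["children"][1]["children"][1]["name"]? "node_523"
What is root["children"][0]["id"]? 720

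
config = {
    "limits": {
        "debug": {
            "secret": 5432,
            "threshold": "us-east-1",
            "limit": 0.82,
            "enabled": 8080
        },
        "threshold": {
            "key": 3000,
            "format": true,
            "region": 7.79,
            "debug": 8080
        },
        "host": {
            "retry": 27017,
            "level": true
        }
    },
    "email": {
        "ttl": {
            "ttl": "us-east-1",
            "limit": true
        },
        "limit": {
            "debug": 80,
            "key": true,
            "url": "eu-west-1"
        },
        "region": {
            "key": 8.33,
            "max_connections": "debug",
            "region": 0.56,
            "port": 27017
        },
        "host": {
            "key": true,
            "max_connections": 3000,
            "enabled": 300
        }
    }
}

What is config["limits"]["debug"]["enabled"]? 8080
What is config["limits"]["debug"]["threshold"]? "us-east-1"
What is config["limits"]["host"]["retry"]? 27017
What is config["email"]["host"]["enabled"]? 300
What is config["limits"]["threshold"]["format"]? True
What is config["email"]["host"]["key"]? True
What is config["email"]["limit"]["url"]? "eu-west-1"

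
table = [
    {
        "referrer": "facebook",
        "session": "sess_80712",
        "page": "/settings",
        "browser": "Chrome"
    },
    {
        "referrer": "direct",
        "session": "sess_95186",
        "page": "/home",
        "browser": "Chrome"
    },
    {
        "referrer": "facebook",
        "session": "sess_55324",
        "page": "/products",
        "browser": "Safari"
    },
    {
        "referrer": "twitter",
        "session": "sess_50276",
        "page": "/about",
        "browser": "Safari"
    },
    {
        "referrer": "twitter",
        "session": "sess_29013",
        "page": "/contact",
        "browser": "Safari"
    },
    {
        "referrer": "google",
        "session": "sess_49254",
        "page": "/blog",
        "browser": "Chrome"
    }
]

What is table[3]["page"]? "/about"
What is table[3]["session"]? "sess_50276"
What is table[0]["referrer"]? "facebook"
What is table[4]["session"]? "sess_29013"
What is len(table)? 6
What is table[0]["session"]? "sess_80712"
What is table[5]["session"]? "sess_49254"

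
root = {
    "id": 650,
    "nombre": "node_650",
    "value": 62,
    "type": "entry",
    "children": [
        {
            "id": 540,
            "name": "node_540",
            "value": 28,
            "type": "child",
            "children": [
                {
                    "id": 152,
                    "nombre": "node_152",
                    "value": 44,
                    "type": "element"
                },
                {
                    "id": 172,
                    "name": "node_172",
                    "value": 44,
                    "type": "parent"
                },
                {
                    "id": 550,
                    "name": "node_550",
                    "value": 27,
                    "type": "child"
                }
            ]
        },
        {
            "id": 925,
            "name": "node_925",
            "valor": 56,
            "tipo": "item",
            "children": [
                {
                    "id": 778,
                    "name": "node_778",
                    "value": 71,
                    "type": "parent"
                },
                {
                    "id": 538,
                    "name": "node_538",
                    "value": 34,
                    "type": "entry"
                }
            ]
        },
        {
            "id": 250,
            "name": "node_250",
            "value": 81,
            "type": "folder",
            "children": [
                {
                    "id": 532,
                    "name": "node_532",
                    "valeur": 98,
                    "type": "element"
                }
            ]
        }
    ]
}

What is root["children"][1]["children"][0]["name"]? "node_778"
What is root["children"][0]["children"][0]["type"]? "element"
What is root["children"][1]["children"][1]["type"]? "entry"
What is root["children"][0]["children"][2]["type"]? "child"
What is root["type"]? "entry"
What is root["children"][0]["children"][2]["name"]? "node_550"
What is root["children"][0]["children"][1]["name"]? "node_172"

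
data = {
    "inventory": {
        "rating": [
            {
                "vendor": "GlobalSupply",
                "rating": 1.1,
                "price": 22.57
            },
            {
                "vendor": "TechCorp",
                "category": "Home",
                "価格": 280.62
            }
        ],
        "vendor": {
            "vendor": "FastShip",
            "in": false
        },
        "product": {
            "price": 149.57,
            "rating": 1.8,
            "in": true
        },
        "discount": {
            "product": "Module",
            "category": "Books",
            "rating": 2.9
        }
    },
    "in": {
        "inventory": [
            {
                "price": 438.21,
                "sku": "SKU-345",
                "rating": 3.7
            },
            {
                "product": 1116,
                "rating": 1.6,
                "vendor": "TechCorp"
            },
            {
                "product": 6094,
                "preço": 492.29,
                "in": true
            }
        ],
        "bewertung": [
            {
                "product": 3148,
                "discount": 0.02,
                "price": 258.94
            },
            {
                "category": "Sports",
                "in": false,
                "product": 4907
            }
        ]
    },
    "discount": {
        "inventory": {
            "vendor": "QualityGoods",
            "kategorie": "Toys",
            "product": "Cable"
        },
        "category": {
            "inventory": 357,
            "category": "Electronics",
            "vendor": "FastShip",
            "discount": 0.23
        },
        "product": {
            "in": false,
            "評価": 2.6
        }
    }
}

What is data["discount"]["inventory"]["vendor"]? "QualityGoods"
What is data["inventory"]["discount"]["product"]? "Module"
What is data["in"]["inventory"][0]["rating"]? 3.7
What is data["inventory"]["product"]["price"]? 149.57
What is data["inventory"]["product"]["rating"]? 1.8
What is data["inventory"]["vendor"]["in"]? False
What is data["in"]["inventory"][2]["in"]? True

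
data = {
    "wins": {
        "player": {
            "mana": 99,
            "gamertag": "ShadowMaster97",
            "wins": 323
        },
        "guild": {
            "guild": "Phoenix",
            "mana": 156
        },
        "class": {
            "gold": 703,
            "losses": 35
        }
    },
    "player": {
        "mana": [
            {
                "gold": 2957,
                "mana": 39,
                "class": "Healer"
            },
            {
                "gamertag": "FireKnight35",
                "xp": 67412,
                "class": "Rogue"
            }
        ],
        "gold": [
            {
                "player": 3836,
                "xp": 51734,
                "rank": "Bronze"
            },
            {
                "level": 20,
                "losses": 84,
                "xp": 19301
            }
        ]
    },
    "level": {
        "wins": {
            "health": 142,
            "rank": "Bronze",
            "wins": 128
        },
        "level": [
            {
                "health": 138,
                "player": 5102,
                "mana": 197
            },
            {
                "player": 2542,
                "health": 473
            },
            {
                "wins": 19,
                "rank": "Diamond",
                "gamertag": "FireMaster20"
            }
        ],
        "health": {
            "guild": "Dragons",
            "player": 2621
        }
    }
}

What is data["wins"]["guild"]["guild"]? "Phoenix"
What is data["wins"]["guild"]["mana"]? 156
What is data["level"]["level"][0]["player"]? 5102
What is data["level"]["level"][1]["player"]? 2542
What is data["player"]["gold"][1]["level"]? 20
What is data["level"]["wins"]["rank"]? "Bronze"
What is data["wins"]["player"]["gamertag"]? "ShadowMaster97"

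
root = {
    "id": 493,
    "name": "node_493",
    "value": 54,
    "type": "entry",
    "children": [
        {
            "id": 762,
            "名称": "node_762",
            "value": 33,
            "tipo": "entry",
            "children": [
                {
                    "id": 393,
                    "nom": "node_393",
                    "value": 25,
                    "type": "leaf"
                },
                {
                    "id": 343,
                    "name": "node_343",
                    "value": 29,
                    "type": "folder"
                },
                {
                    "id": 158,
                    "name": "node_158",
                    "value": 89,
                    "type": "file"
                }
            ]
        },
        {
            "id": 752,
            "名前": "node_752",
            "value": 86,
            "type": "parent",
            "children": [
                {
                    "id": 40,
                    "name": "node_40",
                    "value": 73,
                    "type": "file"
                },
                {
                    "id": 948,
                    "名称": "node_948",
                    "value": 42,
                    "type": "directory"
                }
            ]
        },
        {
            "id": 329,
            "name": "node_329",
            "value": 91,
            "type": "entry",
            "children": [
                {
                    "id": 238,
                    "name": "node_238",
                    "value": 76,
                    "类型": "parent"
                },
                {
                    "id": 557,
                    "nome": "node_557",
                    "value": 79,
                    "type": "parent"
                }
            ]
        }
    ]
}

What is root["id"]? 493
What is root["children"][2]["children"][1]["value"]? 79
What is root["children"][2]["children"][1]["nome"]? "node_557"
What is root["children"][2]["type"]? "entry"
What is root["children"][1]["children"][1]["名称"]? "node_948"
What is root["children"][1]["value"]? 86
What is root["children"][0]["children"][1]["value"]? 29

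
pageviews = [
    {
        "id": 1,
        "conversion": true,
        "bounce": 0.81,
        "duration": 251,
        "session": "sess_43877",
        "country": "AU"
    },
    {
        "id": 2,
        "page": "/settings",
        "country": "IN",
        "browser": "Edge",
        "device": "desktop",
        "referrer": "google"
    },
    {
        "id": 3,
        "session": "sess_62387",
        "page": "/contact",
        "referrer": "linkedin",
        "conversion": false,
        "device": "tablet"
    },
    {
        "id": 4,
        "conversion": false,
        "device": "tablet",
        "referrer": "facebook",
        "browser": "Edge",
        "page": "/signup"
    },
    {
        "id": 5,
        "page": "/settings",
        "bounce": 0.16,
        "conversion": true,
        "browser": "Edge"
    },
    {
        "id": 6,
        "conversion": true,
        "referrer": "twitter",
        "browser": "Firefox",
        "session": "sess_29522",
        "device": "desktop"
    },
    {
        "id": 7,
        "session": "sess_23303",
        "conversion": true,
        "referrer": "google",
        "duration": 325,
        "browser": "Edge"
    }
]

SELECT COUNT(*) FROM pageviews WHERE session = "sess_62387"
1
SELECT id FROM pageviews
[1, 2, 3, 4, 5, 6, 7]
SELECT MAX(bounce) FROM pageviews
0.81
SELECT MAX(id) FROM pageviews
7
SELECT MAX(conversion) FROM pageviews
True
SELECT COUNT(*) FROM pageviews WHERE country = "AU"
1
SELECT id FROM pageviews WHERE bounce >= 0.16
[1, 5]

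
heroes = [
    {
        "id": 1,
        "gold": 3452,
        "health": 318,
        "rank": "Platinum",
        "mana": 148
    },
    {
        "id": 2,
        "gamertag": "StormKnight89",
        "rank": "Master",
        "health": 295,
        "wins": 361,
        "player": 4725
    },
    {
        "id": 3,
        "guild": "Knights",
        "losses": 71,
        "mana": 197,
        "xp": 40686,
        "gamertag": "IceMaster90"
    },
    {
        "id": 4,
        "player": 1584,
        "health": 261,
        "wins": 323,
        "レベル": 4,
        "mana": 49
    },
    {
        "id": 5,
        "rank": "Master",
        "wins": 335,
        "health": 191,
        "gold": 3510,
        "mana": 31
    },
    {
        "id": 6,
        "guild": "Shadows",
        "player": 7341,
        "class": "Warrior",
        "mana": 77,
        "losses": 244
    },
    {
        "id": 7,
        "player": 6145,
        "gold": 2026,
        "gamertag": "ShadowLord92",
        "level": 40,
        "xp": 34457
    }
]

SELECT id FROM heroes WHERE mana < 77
[4, 5]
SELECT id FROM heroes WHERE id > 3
[4, 5, 6, 7]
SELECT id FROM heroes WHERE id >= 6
[6, 7]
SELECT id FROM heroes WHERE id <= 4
[1, 2, 3, 4]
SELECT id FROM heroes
[1, 2, 3, 4, 5, 6, 7]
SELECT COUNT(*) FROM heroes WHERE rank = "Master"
2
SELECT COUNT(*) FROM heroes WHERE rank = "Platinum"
1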